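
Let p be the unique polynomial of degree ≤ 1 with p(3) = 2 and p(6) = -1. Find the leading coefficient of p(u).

-1

Write p(u) = au + b. Substituting each data point gives a linear system:
  3a + b = 2
  6a + b = -1
Solving the system yields a = -1, b = 5.
So p(u) = -u + 5.
The leading coefficient is -1.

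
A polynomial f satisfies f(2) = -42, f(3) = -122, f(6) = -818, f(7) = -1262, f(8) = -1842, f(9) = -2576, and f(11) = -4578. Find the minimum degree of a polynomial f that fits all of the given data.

3

Divided differences on the nodes 2, 3, 6, 7, 8, 9, 11:
  order 0: -42  -122  -818  -1262  -1842  -2576  -4578
  order 1: -80  -232  -444  -580  -734  -1001
  order 2: -38  -53  -68  -77  -89
  order 3: -3  -3  -3  -3
  order 4: 0  0  0
  order 5: 0  0
  order 6: 0
The order-3 divided differences are all -3 (nonzero) and every higher order vanishes, so the data lies on a polynomial of degree exactly 3.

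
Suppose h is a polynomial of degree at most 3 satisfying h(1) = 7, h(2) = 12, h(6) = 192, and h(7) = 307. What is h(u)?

Using the Lagrange interpolation formula with nodes 1, 2, 6, 7:
  L_0(u) = (u - 2)(u - 6)(u - 7) / -30
  L_1(u) = (u - 1)(u - 6)(u - 7) / 20
  L_2(u) = (u - 1)(u - 2)(u - 7) / -20
  L_3(u) = (u - 1)(u - 2)(u - 6) / 30
Then h(u) = 7·L_0(u) + 12·L_1(u) + 192·L_2(u) + 307·L_3(u).
Expanding and collecting terms gives h(u) = u^3 - u^2 + u + 6.
Check: h(1) = 7. ✓

h(u) = u^3 - u^2 + u + 6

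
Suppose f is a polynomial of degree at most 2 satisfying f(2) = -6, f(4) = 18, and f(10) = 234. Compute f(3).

Using the Lagrange interpolation formula with nodes 2, 4, 10:
  L_0(u) = (u - 4)(u - 10) / 16
  L_1(u) = (u - 2)(u - 10) / -12
  L_2(u) = (u - 2)(u - 4) / 48
Then f(u) = -6·L_0(u) + 18·L_1(u) + 234·L_2(u).
Expanding and collecting terms gives f(u) = 3u^2 - 6u - 6.
Evaluating at u = 3: f(3) = 3.

3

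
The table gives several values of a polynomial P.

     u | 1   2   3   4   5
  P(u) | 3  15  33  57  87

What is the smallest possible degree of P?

2

Forward differences of the values at u = 1, 2, 3, 4, 5:
  P  : 3  15  33  57  87
  Δ  : 12  18  24  30
  Δ^2: 6  6  6
  Δ^3: 0  0
  Δ^4: 0
The second differences are constant (6) and nonzero, while all higher differences vanish, so the minimal degree is 2.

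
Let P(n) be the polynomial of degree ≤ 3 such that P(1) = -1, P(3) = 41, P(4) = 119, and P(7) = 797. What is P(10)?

Using the Lagrange interpolation formula with nodes 1, 3, 4, 7:
  L_0(n) = (n - 3)(n - 4)(n - 7) / -36
  L_1(n) = (n - 1)(n - 4)(n - 7) / 8
  L_2(n) = (n - 1)(n - 3)(n - 7) / -9
  L_3(n) = (n - 1)(n - 3)(n - 4) / 72
Then P(n) = -1·L_0(n) + 41·L_1(n) + 119·L_2(n) + 797·L_3(n).
Expanding and collecting terms gives P(n) = 3n^3 - 5n^2 + 2n - 1.
Evaluating at n = 10: P(10) = 2519.

2519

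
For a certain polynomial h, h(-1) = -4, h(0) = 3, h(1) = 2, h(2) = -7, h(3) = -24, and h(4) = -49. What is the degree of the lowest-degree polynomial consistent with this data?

2

Forward differences of the values at u = -1, 0, 1, 2, 3, 4:
  h  : -4  3  2  -7  -24  -49
  Δ  : 7  -1  -9  -17  -25
  Δ^2: -8  -8  -8  -8
  Δ^3: 0  0  0
  Δ^4: 0  0
  Δ^5: 0
The second differences are constant (-8) and nonzero, while all higher differences vanish, so the minimal degree is 2.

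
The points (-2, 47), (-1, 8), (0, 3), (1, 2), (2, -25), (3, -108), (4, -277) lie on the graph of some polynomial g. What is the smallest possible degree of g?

Forward differences of the values at n = -2, -1, 0, 1, 2, 3, 4:
  g  : 47  8  3  2  -25  -108  -277
  Δ  : -39  -5  -1  -27  -83  -169
  Δ^2: 34  4  -26  -56  -86
  Δ^3: -30  -30  -30  -30
  Δ^4: 0  0  0
  Δ^5: 0  0
  Δ^6: 0
The third differences are constant (-30) and nonzero, while all higher differences vanish, so the minimal degree is 3.

3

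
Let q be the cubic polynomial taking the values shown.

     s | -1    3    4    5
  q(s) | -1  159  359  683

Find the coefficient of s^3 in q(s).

5

Write q(s) = as^3 + bs^2 + cs + d. Substituting each data point gives a linear system:
  -a + b - c + d = -1
  27a + 9b + 3c + d = 159
  64a + 16b + 4c + d = 359
  125a + 25b + 5c + d = 683
Solving the system yields a = 5, b = 2, c = 1, d = 3.
So q(s) = 5s^3 + 2s^2 + s + 3.
The leading coefficient is 5.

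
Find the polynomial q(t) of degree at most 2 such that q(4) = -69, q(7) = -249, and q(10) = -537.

Using the Lagrange interpolation formula with nodes 4, 7, 10:
  L_0(t) = (t - 7)(t - 10) / 18
  L_1(t) = (t - 4)(t - 10) / -9
  L_2(t) = (t - 4)(t - 7) / 18
Then q(t) = -69·L_0(t) - 249·L_1(t) - 537·L_2(t).
Expanding and collecting terms gives q(t) = -6t² + 6t + 3.
Check: q(4) = -69. ✓

q(t) = -6t^2 + 6t + 3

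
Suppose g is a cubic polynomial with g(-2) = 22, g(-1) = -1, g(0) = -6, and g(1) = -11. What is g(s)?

g(s) = -3s^3 - 2s - 6

Write g(s) = as^3 + bs^2 + cs + d. Substituting each data point gives a linear system:
  -8a + 4b - 2c + d = 22
  -a + b - c + d = -1
  d = -6
  a + b + c + d = -11
Solving the system yields a = -3, b = 0, c = -2, d = -6.
So g(s) = -3s³ - 2s - 6.
Check: g(-1) = -1. ✓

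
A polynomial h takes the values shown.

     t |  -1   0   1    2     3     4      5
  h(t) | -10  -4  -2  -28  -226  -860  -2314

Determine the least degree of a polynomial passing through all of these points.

4

Forward differences of the values at t = -1, 0, 1, 2, 3, 4, 5:
  h  : -10  -4  -2  -28  -226  -860  -2314
  Δ  : 6  2  -26  -198  -634  -1454
  Δ^2: -4  -28  -172  -436  -820
  Δ^3: -24  -144  -264  -384
  Δ^4: -120  -120  -120
  Δ^5: 0  0
  Δ^6: 0
The fourth differences are constant (-120) and nonzero, while all higher differences vanish, so the minimal degree is 4.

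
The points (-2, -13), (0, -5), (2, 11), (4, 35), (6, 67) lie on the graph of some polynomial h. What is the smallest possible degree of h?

Forward differences of the values at x = -2, 0, 2, 4, 6:
  h  : -13  -5  11  35  67
  Δ  : 8  16  24  32
  Δ^2: 8  8  8
  Δ^3: 0  0
  Δ^4: 0
The second differences are constant (8) and nonzero, while all higher differences vanish, so the minimal degree is 2.

2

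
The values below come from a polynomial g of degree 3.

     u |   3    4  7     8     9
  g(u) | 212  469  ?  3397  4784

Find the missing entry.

2308

The 4 known points determine the degree-3 polynomial uniquely.
Write g(u) = au^3 + bu^2 + cu + d. Substituting each data point gives a linear system:
  27a + 9b + 3c + d = 212
  64a + 16b + 4c + d = 469
  512a + 64b + 8c + d = 3397
  729a + 81b + 9c + d = 4784
Solving the system yields a = 6, b = 5, c = 0, d = 5.
So g(u) = 6u^3 + 5u^2 + 5.
Then g(7) = 2308.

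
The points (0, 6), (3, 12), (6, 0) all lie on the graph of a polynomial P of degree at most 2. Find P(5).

6

Write P(x) = ax^2 + bx + c. Substituting each data point gives a linear system:
  c = 6
  9a + 3b + c = 12
  36a + 6b + c = 0
Solving the system yields a = -1, b = 5, c = 6.
So P(x) = -x² + 5x + 6.
Then P(5) = 6.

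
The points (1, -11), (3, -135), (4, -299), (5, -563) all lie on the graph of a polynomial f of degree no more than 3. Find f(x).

f(x) = -4x^3 - 2x^2 - 2x - 3

Write f(x) = ax^3 + bx^2 + cx + d. Substituting each data point gives a linear system:
  a + b + c + d = -11
  27a + 9b + 3c + d = -135
  64a + 16b + 4c + d = -299
  125a + 25b + 5c + d = -563
Solving the system yields a = -4, b = -2, c = -2, d = -3.
So f(x) = -4x^3 - 2x^2 - 2x - 3.
Check: f(3) = -135. ✓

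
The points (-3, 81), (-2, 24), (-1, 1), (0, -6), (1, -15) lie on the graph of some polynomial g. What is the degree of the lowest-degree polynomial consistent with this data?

3

Forward differences of the values at x = -3, -2, -1, 0, 1:
  g  : 81  24  1  -6  -15
  Δ  : -57  -23  -7  -9
  Δ^2: 34  16  -2
  Δ^3: -18  -18
  Δ^4: 0
The third differences are constant (-18) and nonzero, while all higher differences vanish, so the minimal degree is 3.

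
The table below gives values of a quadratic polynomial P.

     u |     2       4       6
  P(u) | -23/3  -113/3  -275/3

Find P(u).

P(u) = -3u^2 + 3u - 5/3

Write P(u) = au^2 + bu + c. Substituting each data point gives a linear system:
  4a + 2b + c = -23/3
  16a + 4b + c = -113/3
  36a + 6b + c = -275/3
Solving the system yields a = -3, b = 3, c = -5/3.
So P(u) = -3u^2 + 3u - 5/3.
Check: P(6) = -275/3. ✓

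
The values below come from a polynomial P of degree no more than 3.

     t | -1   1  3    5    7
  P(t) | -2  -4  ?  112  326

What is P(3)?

18

The 4 known points determine the degree-3 polynomial uniquely.
Write P(t) = at^3 + bt^2 + ct + d. Substituting each data point gives a linear system:
  -a + b - c + d = -2
  a + b + c + d = -4
  125a + 25b + 5c + d = 112
  343a + 49b + 7c + d = 326
Solving the system yields a = 1, b = 0, c = -2, d = -3.
So P(t) = t^3 - 2t - 3.
Then P(3) = 18.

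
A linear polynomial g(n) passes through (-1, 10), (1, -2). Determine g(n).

Write g(n) = an + b. Substituting each data point gives a linear system:
  -a + b = 10
  a + b = -2
Solving the system yields a = -6, b = 4.
So g(n) = -6n + 4.
Check: g(-1) = 10. ✓

g(n) = -6n + 4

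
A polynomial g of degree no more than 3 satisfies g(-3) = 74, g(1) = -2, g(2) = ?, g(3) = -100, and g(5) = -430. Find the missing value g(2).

The 4 known points determine the degree-3 polynomial uniquely.
Write g(x) = ax^3 + bx^2 + cx + d. Substituting each data point gives a linear system:
  -27a + 9b - 3c + d = 74
  a + b + c + d = -2
  27a + 9b + 3c + d = -100
  125a + 25b + 5c + d = -430
Solving the system yields a = -3, b = -2, c = -2, d = 5.
So g(x) = -3x^3 - 2x^2 - 2x + 5.
Then g(2) = -31.

-31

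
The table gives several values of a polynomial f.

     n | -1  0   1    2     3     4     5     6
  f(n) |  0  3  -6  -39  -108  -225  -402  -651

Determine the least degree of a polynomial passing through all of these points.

3

Forward differences of the values at n = -1, 0, 1, 2, 3, 4, 5, 6:
  f  : 0  3  -6  -39  -108  -225  -402  -651
  Δ  : 3  -9  -33  -69  -117  -177  -249
  Δ^2: -12  -24  -36  -48  -60  -72
  Δ^3: -12  -12  -12  -12  -12
  Δ^4: 0  0  0  0
  Δ^5: 0  0  0
  Δ^6: 0  0
  Δ^7: 0
The third differences are constant (-12) and nonzero, while all higher differences vanish, so the minimal degree is 3.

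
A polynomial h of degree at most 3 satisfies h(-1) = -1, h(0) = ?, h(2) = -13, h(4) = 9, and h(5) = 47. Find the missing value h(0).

The 4 known points determine the degree-3 polynomial uniquely.
Write h(x) = ax^3 + bx^2 + cx + d. Substituting each data point gives a linear system:
  -a + b - c + d = -1
  8a + 4b + 2c + d = -13
  64a + 16b + 4c + d = 9
  125a + 25b + 5c + d = 47
Solving the system yields a = 1, b = -2, c = -5, d = -3.
So h(x) = x^3 - 2x^2 - 5x - 3.
Then h(0) = -3.

-3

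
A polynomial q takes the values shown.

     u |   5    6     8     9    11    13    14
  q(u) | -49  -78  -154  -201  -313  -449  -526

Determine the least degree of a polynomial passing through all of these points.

Divided differences on the nodes 5, 6, 8, 9, 11, 13, 14:
  order 0: -49  -78  -154  -201  -313  -449  -526
  order 1: -29  -38  -47  -56  -68  -77
  order 2: -3  -3  -3  -3  -3
  order 3: 0  0  0  0
  order 4: 0  0  0
  order 5: 0  0
  order 6: 0
The order-2 divided differences are all -3 (nonzero) and every higher order vanishes, so the data lies on a polynomial of degree exactly 2.

2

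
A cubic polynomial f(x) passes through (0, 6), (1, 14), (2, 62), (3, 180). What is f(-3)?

Using the Lagrange interpolation formula with nodes 0, 1, 2, 3:
  L_0(x) = (x - 1)(x - 2)(x - 3) / -6
  L_1(x) = x(x - 2)(x - 3) / 2
  L_2(x) = x(x - 1)(x - 3) / -2
  L_3(x) = x(x - 1)(x - 2) / 6
Then f(x) = 6·L_0(x) + 14·L_1(x) + 62·L_2(x) + 180·L_3(x).
Expanding and collecting terms gives f(x) = 5x³ + 5x² - 2x + 6.
Evaluating at x = -3: f(-3) = -78.

-78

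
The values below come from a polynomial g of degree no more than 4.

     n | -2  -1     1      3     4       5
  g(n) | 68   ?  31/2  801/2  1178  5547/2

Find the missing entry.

21/2

The 5 known points determine the degree-4 polynomial uniquely.
Write g(n) = an^4 + bn^3 + cn^2 + dn + e. Substituting each data point gives a linear system:
  16a - 8b + 4c - 2d + e = 68
  a + b + c + d + e = 31/2
  81a + 27b + 9c + 3d + e = 801/2
  256a + 64b + 16c + 4d + e = 1178
  625a + 125b + 25c + 5d + e = 5547/2
Solving the system yields a = 4, b = 3/2, c = 3, d = 1, e = 6.
So g(n) = 4n^4 + (3/2)n^3 + 3n^2 + n + 6.
Then g(-1) = 21/2.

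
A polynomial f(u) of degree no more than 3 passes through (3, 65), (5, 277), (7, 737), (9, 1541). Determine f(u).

Using the Lagrange interpolation formula with nodes 3, 5, 7, 9:
  L_0(u) = (u - 5)(u - 7)(u - 9) / -48
  L_1(u) = (u - 3)(u - 7)(u - 9) / 16
  L_2(u) = (u - 3)(u - 5)(u - 9) / -16
  L_3(u) = (u - 3)(u - 5)(u - 7) / 48
Then f(u) = 65·L_0(u) + 277·L_1(u) + 737·L_2(u) + 1541·L_3(u).
Expanding and collecting terms gives f(u) = 2u^3 + u^2 + 2.
Check: f(7) = 737. ✓

f(u) = 2u^3 + u^2 + 2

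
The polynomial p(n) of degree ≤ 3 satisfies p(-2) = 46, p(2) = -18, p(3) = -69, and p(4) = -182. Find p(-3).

147

Using the Lagrange interpolation formula with nodes -2, 2, 3, 4:
  L_0(n) = (n - 2)(n - 3)(n - 4) / -120
  L_1(n) = (n + 2)(n - 3)(n - 4) / 8
  L_2(n) = (n + 2)(n - 2)(n - 4) / -5
  L_3(n) = (n + 2)(n - 2)(n - 3) / 12
Then p(n) = 46·L_0(n) - 18·L_1(n) - 69·L_2(n) - 182·L_3(n).
Expanding and collecting terms gives p(n) = -4n³ + 5n² - 6.
Evaluating at n = -3: p(-3) = 147.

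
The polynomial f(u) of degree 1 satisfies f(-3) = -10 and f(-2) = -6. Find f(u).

f(u) = 4u + 2

Using the Lagrange interpolation formula with nodes -3, -2:
  L_0(u) = (u + 2) / -1
  L_1(u) = (u + 3) / 1
Then f(u) = -10·L_0(u) - 6·L_1(u).
Expanding and collecting terms gives f(u) = 4u + 2.
Check: f(-3) = -10. ✓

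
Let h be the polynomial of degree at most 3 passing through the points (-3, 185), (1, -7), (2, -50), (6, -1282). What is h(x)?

Write h(x) = ax^3 + bx^2 + cx + d. Substituting each data point gives a linear system:
  -27a + 9b - 3c + d = 185
  a + b + c + d = -7
  8a + 4b + 2c + d = -50
  216a + 36b + 6c + d = -1282
Solving the system yields a = -6, b = 1, c = -4, d = 2.
So h(x) = -6x^3 + x^2 - 4x + 2.
Check: h(6) = -1282. ✓

h(x) = -6x^3 + x^2 - 4x + 2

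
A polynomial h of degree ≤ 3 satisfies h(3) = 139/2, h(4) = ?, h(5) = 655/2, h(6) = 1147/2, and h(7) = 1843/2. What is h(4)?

331/2

On equispaced nodes a degree-3 polynomial has vanishing fourth forward difference, so
  h(3) - 4·h(4) + 6·h(5) - 4·h(6) + h(7) = 0.
Substituting the known values and solving for h(4):
  -4·h(4) = -662
  h(4) = 331/2.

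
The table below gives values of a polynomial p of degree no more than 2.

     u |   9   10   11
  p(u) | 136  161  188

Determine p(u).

Write p(u) = au^2 + bu + c. Substituting each data point gives a linear system:
  81a + 9b + c = 136
  100a + 10b + c = 161
  121a + 11b + c = 188
Solving the system yields a = 1, b = 6, c = 1.
So p(u) = u^2 + 6u + 1.
Check: p(10) = 161. ✓

p(u) = u^2 + 6u + 1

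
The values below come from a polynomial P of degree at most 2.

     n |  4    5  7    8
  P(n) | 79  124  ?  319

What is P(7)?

244

The 3 known points determine the degree-2 polynomial uniquely.
Write P(n) = an^2 + bn + c. Substituting each data point gives a linear system:
  16a + 4b + c = 79
  25a + 5b + c = 124
  64a + 8b + c = 319
Solving the system yields a = 5, b = 0, c = -1.
So P(n) = 5n^2 - 1.
Then P(7) = 244.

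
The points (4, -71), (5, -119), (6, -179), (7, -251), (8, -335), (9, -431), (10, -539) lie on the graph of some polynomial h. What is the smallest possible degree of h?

Forward differences of the values at s = 4, 5, 6, 7, 8, 9, 10:
  h  : -71  -119  -179  -251  -335  -431  -539
  Δ  : -48  -60  -72  -84  -96  -108
  Δ^2: -12  -12  -12  -12  -12
  Δ^3: 0  0  0  0
  Δ^4: 0  0  0
  Δ^5: 0  0
  Δ^6: 0
The second differences are constant (-12) and nonzero, while all higher differences vanish, so the minimal degree is 2.

2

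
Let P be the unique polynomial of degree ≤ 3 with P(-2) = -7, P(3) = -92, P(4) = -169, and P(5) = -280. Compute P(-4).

Write P(n) = an^3 + bn^2 + cn + d. Substituting each data point gives a linear system:
  -8a + 4b - 2c + d = -7
  27a + 9b + 3c + d = -92
  64a + 16b + 4c + d = -169
  125a + 25b + 5c + d = -280
Solving the system yields a = -1, b = -5, c = -5, d = -5.
So P(n) = -n^3 - 5n^2 - 5n - 5.
Then P(-4) = -1.

-1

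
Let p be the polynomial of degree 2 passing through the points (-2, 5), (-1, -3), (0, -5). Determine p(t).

p(t) = 3t^2 + t - 5

Write p(t) = at^2 + bt + c. Substituting each data point gives a linear system:
  4a - 2b + c = 5
  a - b + c = -3
  c = -5
Solving the system yields a = 3, b = 1, c = -5.
So p(t) = 3t² + t - 5.
Check: p(0) = -5. ✓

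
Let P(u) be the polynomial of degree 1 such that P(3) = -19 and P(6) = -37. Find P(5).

Using the Lagrange interpolation formula with nodes 3, 6:
  L_0(u) = (u - 6) / -3
  L_1(u) = (u - 3) / 3
Then P(u) = -19·L_0(u) - 37·L_1(u).
Expanding and collecting terms gives P(u) = -6u - 1.
Evaluating at u = 5: P(5) = -31.

-31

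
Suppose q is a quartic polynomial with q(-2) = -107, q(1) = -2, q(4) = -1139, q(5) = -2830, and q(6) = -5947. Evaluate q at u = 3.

Using the Lagrange interpolation formula with nodes -2, 1, 4, 5, 6:
  L_0(u) = (u - 1)(u - 4)(u - 5)(u - 6) / 1008
  L_1(u) = (u + 2)(u - 4)(u - 5)(u - 6) / -180
  L_2(u) = (u + 2)(u - 1)(u - 5)(u - 6) / 36
  L_3(u) = (u + 2)(u - 1)(u - 4)(u - 6) / -28
  L_4(u) = (u + 2)(u - 1)(u - 4)(u - 5) / 80
Then q(u) = -107·L_0(u) - 2·L_1(u) - 1139·L_2(u) - 2830·L_3(u) - 5947·L_4(u).
Expanding and collecting terms gives q(u) = -5u^4 + 3u^3 - 3u^2 - 2u + 5.
Evaluating at u = 3: q(3) = -352.

-352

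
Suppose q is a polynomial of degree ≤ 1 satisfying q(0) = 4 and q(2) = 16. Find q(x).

q(x) = 6x + 4

Using the Lagrange interpolation formula with nodes 0, 2:
  L_0(x) = (x - 2) / -2
  L_1(x) = x / 2
Then q(x) = 4·L_0(x) + 16·L_1(x).
Expanding and collecting terms gives q(x) = 6x + 4.
Check: q(0) = 4. ✓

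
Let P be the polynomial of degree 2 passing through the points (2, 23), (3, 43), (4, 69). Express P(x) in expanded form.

P(x) = 3x^2 + 5x + 1

Write P(x) = ax^2 + bx + c. Substituting each data point gives a linear system:
  4a + 2b + c = 23
  9a + 3b + c = 43
  16a + 4b + c = 69
Solving the system yields a = 3, b = 5, c = 1.
So P(x) = 3x^2 + 5x + 1.
Check: P(2) = 23. ✓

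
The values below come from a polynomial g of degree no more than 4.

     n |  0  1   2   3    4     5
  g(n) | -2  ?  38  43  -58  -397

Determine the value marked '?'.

The 5 known points determine the degree-4 polynomial uniquely.
Write g(n) = an^4 + bn^3 + cn^2 + dn + e. Substituting each data point gives a linear system:
  e = -2
  16a + 8b + 4c + 2d + e = 38
  81a + 27b + 9c + 3d + e = 43
  256a + 64b + 16c + 4d + e = -58
  625a + 125b + 25c + 5d + e = -397
Solving the system yields a = -2, b = 6, c = 3, d = 6, e = -2.
So g(n) = -2n^4 + 6n^3 + 3n^2 + 6n - 2.
Then g(1) = 11.

11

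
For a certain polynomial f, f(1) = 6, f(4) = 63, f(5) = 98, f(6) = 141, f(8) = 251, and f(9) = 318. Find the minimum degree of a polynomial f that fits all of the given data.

Divided differences on the nodes 1, 4, 5, 6, 8, 9:
  order 0: 6  63  98  141  251  318
  order 1: 19  35  43  55  67
  order 2: 4  4  4  4
  order 3: 0  0  0
  order 4: 0  0
  order 5: 0
The order-2 divided differences are all 4 (nonzero) and every higher order vanishes, so the data lies on a polynomial of degree exactly 2.

2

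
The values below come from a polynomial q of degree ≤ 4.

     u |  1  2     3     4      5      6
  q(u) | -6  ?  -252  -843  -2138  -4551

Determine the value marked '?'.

-47

On equispaced nodes a degree-4 polynomial has vanishing fifth forward difference, so
  - q(1) + 5·q(2) - 10·q(3) + 10·q(4) - 5·q(5) + q(6) = 0.
Substituting the known values and solving for q(2):
  5·q(2) = -235
  q(2) = -47.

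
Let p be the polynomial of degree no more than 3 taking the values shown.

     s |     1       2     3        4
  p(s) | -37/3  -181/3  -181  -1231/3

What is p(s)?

Write p(s) = as^3 + bs^2 + cs + d. Substituting each data point gives a linear system:
  a + b + c + d = -37/3
  8a + 4b + 2c + d = -181/3
  27a + 9b + 3c + d = -181
  64a + 16b + 4c + d = -1231/3
Solving the system yields a = -6, b = -1/3, c = -5, d = -1.
So p(s) = -6s^3 - (1/3)s^2 - 5s - 1.
Check: p(4) = -1231/3. ✓

p(s) = -6s^3 - (1/3)s^2 - 5s - 1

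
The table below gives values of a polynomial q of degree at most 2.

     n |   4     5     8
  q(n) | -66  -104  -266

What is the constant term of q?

6

Write q(n) = an^2 + bn + c. Substituting each data point gives a linear system:
  16a + 4b + c = -66
  25a + 5b + c = -104
  64a + 8b + c = -266
Solving the system yields a = -4, b = -2, c = 6.
So q(n) = -4n² - 2n + 6.
The constant term is 6.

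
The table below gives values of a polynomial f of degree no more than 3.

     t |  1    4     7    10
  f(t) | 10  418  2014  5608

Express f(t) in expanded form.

Using the Lagrange interpolation formula with nodes 1, 4, 7, 10:
  L_0(t) = (t - 4)(t - 7)(t - 10) / -162
  L_1(t) = (t - 1)(t - 7)(t - 10) / 54
  L_2(t) = (t - 1)(t - 4)(t - 10) / -54
  L_3(t) = (t - 1)(t - 4)(t - 7) / 162
Then f(t) = 10·L_0(t) + 418·L_1(t) + 2014·L_2(t) + 5608·L_3(t).
Expanding and collecting terms gives f(t) = 5t^3 + 6t^2 + t - 2.
Check: f(1) = 10. ✓

f(t) = 5t^3 + 6t^2 + t - 2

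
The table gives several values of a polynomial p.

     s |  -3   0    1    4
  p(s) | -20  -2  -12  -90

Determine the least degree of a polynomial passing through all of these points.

2

Divided differences on the nodes -3, 0, 1, 4:
  order 0: -20  -2  -12  -90
  order 1: 6  -10  -26
  order 2: -4  -4
  order 3: 0
The order-2 divided differences are all -4 (nonzero) and every higher order vanishes, so the data lies on a polynomial of degree exactly 2.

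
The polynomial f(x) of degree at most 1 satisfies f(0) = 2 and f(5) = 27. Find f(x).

Using the Lagrange interpolation formula with nodes 0, 5:
  L_0(x) = (x - 5) / -5
  L_1(x) = x / 5
Then f(x) = 2·L_0(x) + 27·L_1(x).
Expanding and collecting terms gives f(x) = 5x + 2.
Check: f(5) = 27. ✓

f(x) = 5x + 2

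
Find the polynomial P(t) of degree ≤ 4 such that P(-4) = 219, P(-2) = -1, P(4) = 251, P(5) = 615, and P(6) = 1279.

P(t) = t^4 - t^2 + 4t - 5

Using the Lagrange interpolation formula with nodes -4, -2, 4, 5, 6:
  L_0(t) = (t + 2)(t - 4)(t - 5)(t - 6) / 1440
  L_1(t) = (t + 4)(t - 4)(t - 5)(t - 6) / -672
  L_2(t) = (t + 4)(t + 2)(t - 5)(t - 6) / 96
  L_3(t) = (t + 4)(t + 2)(t - 4)(t - 6) / -63
  L_4(t) = (t + 4)(t + 2)(t - 4)(t - 5) / 160
Then P(t) = 219·L_0(t) - 1·L_1(t) + 251·L_2(t) + 615·L_3(t) + 1279·L_4(t).
Expanding and collecting terms gives P(t) = t^4 - t^2 + 4t - 5.
Check: P(4) = 251. ✓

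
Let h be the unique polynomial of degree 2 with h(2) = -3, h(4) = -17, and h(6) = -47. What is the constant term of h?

Write h(u) = au^2 + bu + c. Substituting each data point gives a linear system:
  4a + 2b + c = -3
  16a + 4b + c = -17
  36a + 6b + c = -47
Solving the system yields a = -2, b = 5, c = -5.
So h(u) = -2u^2 + 5u - 5.
The constant term is -5.

-5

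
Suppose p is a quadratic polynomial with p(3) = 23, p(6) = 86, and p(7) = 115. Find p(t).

Using the Lagrange interpolation formula with nodes 3, 6, 7:
  L_0(t) = (t - 6)(t - 7) / 12
  L_1(t) = (t - 3)(t - 7) / -3
  L_2(t) = (t - 3)(t - 6) / 4
Then p(t) = 23·L_0(t) + 86·L_1(t) + 115·L_2(t).
Expanding and collecting terms gives p(t) = 2t^2 + 3t - 4.
Check: p(3) = 23. ✓

p(t) = 2t^2 + 3t - 4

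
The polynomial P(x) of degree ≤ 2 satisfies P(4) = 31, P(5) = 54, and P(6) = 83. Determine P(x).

Write P(x) = ax^2 + bx + c. Substituting each data point gives a linear system:
  16a + 4b + c = 31
  25a + 5b + c = 54
  36a + 6b + c = 83
Solving the system yields a = 3, b = -4, c = -1.
So P(x) = 3x² - 4x - 1.
Check: P(4) = 31. ✓

P(x) = 3x^2 - 4x - 1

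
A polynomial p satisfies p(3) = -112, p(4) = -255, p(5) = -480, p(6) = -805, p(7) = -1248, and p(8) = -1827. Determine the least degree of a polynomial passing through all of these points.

Forward differences of the values at x = 3, 4, 5, 6, 7, 8:
  p  : -112  -255  -480  -805  -1248  -1827
  Δ  : -143  -225  -325  -443  -579
  Δ^2: -82  -100  -118  -136
  Δ^3: -18  -18  -18
  Δ^4: 0  0
  Δ^5: 0
The third differences are constant (-18) and nonzero, while all higher differences vanish, so the minimal degree is 3.

3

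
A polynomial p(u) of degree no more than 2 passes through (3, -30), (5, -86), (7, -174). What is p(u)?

Write p(u) = au^2 + bu + c. Substituting each data point gives a linear system:
  9a + 3b + c = -30
  25a + 5b + c = -86
  49a + 7b + c = -174
Solving the system yields a = -4, b = 4, c = -6.
So p(u) = -4u² + 4u - 6.
Check: p(7) = -174. ✓

p(u) = -4u^2 + 4u - 6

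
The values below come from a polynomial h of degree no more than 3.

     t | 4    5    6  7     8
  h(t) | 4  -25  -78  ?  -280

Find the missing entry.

-161

The 4 known points determine the degree-3 polynomial uniquely.
Write h(t) = at^3 + bt^2 + ct + d. Substituting each data point gives a linear system:
  64a + 16b + 4c + d = 4
  125a + 25b + 5c + d = -25
  216a + 36b + 6c + d = -78
  512a + 64b + 8c + d = -280
Solving the system yields a = -1, b = 3, c = 5, d = 0.
So h(t) = -t³ + 3t² + 5t.
Then h(7) = -161.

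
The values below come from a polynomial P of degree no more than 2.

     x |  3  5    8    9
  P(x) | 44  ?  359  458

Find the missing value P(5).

134

The 3 known points determine the degree-2 polynomial uniquely.
Write P(x) = ax^2 + bx + c. Substituting each data point gives a linear system:
  9a + 3b + c = 44
  64a + 8b + c = 359
  81a + 9b + c = 458
Solving the system yields a = 6, b = -3, c = -1.
So P(x) = 6x² - 3x - 1.
Then P(5) = 134.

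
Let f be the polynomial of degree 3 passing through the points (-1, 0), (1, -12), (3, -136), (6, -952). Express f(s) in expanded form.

f(s) = -4s^3 - 2s^2 - 2s - 4

Write f(s) = as^3 + bs^2 + cs + d. Substituting each data point gives a linear system:
  -a + b - c + d = 0
  a + b + c + d = -12
  27a + 9b + 3c + d = -136
  216a + 36b + 6c + d = -952
Solving the system yields a = -4, b = -2, c = -2, d = -4.
So f(s) = -4s^3 - 2s^2 - 2s - 4.
Check: f(3) = -136. ✓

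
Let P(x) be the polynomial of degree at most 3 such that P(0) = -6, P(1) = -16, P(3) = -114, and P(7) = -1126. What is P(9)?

-2328

Write P(x) = ax^3 + bx^2 + cx + d. Substituting each data point gives a linear system:
  d = -6
  a + b + c + d = -16
  27a + 9b + 3c + d = -114
  343a + 49b + 7c + d = -1126
Solving the system yields a = -3, b = -1, c = -6, d = -6.
So P(x) = -3x³ - x² - 6x - 6.
Then P(9) = -2328.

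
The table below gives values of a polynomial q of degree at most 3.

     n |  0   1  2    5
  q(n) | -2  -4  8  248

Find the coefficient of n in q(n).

Write q(n) = an^3 + bn^2 + cn + d. Substituting each data point gives a linear system:
  d = -2
  a + b + c + d = -4
  8a + 4b + 2c + d = 8
  125a + 25b + 5c + d = 248
Solving the system yields a = 2, b = 1, c = -5, d = -2.
So q(n) = 2n^3 + n^2 - 5n - 2.
The coefficient of n is -5.

-5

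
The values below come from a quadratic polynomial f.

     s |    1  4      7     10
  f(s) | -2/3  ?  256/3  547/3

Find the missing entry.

73/3

On equispaced nodes a degree-2 polynomial has vanishing third forward difference, so
  - f(1) + 3·f(4) - 3·f(7) + f(10) = 0.
Substituting the known values and solving for f(4):
  3·f(4) = 73
  f(4) = 73/3.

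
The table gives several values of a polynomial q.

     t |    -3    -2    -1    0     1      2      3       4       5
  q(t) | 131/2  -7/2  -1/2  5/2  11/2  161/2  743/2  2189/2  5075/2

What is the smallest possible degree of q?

4

Forward differences of the values at t = -3, -2, -1, 0, 1, 2, 3, 4, 5:
  q  : 131/2  -7/2  -1/2  5/2  11/2  161/2  743/2  2189/2  5075/2
  Δ  : -69  3  3  3  75  291  723  1443
  Δ^2: 72  0  0  72  216  432  720
  Δ^3: -72  0  72  144  216  288
  Δ^4: 72  72  72  72  72
  Δ^5: 0  0  0  0
  Δ^6: 0  0  0
  Δ^7: 0  0
  Δ^8: 0
The fourth differences are constant (72) and nonzero, while all higher differences vanish, so the minimal degree is 4.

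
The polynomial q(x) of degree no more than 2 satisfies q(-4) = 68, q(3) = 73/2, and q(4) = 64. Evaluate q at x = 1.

11/2

Using the Lagrange interpolation formula with nodes -4, 3, 4:
  L_0(x) = (x - 3)(x - 4) / 56
  L_1(x) = (x + 4)(x - 4) / -7
  L_2(x) = (x + 4)(x - 3) / 8
Then q(x) = 68·L_0(x) + 73/2·L_1(x) + 64·L_2(x).
Expanding and collecting terms gives q(x) = 4x^2 - (1/2)x + 2.
Evaluating at x = 1: q(1) = 11/2.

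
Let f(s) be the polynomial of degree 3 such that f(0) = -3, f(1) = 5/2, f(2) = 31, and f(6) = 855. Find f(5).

989/2

Write f(s) = as^3 + bs^2 + cs + d. Substituting each data point gives a linear system:
  d = -3
  a + b + c + d = 5/2
  8a + 4b + 2c + d = 31
  216a + 36b + 6c + d = 855
Solving the system yields a = 4, b = -1/2, c = 2, d = -3.
So f(s) = 4s^3 - (1/2)s^2 + 2s - 3.
Then f(5) = 989/2.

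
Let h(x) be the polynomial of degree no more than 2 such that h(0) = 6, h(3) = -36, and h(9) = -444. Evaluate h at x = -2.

-26

Write h(x) = ax^2 + bx + c. Substituting each data point gives a linear system:
  c = 6
  9a + 3b + c = -36
  81a + 9b + c = -444
Solving the system yields a = -6, b = 4, c = 6.
So h(x) = -6x^2 + 4x + 6.
Then h(-2) = -26.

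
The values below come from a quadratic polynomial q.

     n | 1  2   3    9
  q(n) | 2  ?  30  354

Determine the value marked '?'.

The 3 known points determine the degree-2 polynomial uniquely.
Write q(n) = an^2 + bn + c. Substituting each data point gives a linear system:
  a + b + c = 2
  9a + 3b + c = 30
  81a + 9b + c = 354
Solving the system yields a = 5, b = -6, c = 3.
So q(n) = 5n^2 - 6n + 3.
Then q(2) = 11.

11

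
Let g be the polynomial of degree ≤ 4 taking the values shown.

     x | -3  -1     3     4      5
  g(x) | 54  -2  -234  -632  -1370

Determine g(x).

Using the Lagrange interpolation formula with nodes -3, -1, 3, 4, 5:
  L_0(x) = (x + 1)(x - 3)(x - 4)(x - 5) / 672
  L_1(x) = (x + 3)(x - 3)(x - 4)(x - 5) / -240
  L_2(x) = (x + 3)(x + 1)(x - 4)(x - 5) / 48
  L_3(x) = (x + 3)(x + 1)(x - 3)(x - 5) / -35
  L_4(x) = (x + 3)(x + 1)(x - 3)(x - 4) / 96
Then g(x) = 54·L_0(x) - 2·L_1(x) - 234·L_2(x) - 632·L_3(x) - 1370·L_4(x).
Expanding and collecting terms gives g(x) = -x⁴ - 6x³ - x² + 6x.
Check: g(-3) = 54. ✓

g(x) = -x^4 - 6x^3 - x^2 + 6x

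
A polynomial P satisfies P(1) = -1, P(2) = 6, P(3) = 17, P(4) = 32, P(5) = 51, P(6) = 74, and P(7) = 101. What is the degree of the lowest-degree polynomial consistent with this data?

Forward differences of the values at s = 1, 2, 3, 4, 5, 6, 7:
  P  : -1  6  17  32  51  74  101
  Δ  : 7  11  15  19  23  27
  Δ^2: 4  4  4  4  4
  Δ^3: 0  0  0  0
  Δ^4: 0  0  0
  Δ^5: 0  0
  Δ^6: 0
The second differences are constant (4) and nonzero, while all higher differences vanish, so the minimal degree is 2.

2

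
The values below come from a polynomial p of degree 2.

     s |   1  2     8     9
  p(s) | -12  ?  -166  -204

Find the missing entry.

The 3 known points determine the degree-2 polynomial uniquely.
Write p(s) = as^2 + bs + c. Substituting each data point gives a linear system:
  a + b + c = -12
  64a + 8b + c = -166
  81a + 9b + c = -204
Solving the system yields a = -2, b = -4, c = -6.
So p(s) = -2s^2 - 4s - 6.
Then p(2) = -22.

-22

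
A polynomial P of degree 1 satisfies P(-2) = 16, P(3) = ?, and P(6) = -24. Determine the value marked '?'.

The 2 known points determine the degree-1 polynomial uniquely.
Write P(t) = at + b. Substituting each data point gives a linear system:
  -2a + b = 16
  6a + b = -24
Solving the system yields a = -5, b = 6.
So P(t) = -5t + 6.
Then P(3) = -9.

-9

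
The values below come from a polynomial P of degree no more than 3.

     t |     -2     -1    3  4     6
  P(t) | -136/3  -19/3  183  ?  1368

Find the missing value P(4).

1256/3

The 4 known points determine the degree-3 polynomial uniquely.
Write P(t) = at^3 + bt^2 + ct + d. Substituting each data point gives a linear system:
  -8a + 4b - 2c + d = -136/3
  -a + b - c + d = -19/3
  27a + 9b + 3c + d = 183
  216a + 36b + 6c + d = 1368
Solving the system yields a = 6, b = 5/3, c = 2, d = 0.
So P(t) = 6t^3 + (5/3)t^2 + 2t.
Then P(4) = 1256/3.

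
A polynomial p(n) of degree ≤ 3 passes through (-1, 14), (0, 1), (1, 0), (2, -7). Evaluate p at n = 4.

Using the Lagrange interpolation formula with nodes -1, 0, 1, 2:
  L_0(n) = n(n - 1)(n - 2) / -6
  L_1(n) = (n + 1)(n - 1)(n - 2) / 2
  L_2(n) = (n + 1)n(n - 2) / -2
  L_3(n) = (n + 1)n(n - 1) / 6
Then p(n) = 14·L_0(n) + 1·L_1(n) + 0·L_2(n) - 7·L_3(n).
Expanding and collecting terms gives p(n) = -3n^3 + 6n^2 - 4n + 1.
Evaluating at n = 4: p(4) = -111.

-111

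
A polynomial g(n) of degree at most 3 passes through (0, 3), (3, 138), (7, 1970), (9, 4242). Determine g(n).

g(n) = 6n^3 - n^2 - 6n + 3

Write g(n) = an^3 + bn^2 + cn + d. Substituting each data point gives a linear system:
  d = 3
  27a + 9b + 3c + d = 138
  343a + 49b + 7c + d = 1970
  729a + 81b + 9c + d = 4242
Solving the system yields a = 6, b = -1, c = -6, d = 3.
So g(n) = 6n^3 - n^2 - 6n + 3.
Check: g(0) = 3. ✓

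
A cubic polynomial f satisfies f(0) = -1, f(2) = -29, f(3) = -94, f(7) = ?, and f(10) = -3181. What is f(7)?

-1114

The 4 known points determine the degree-3 polynomial uniquely.
Write f(u) = au^3 + bu^2 + cu + d. Substituting each data point gives a linear system:
  d = -1
  8a + 4b + 2c + d = -29
  27a + 9b + 3c + d = -94
  1000a + 100b + 10c + d = -3181
Solving the system yields a = -3, b = -2, c = 2, d = -1.
So f(u) = -3u^3 - 2u^2 + 2u - 1.
Then f(7) = -1114.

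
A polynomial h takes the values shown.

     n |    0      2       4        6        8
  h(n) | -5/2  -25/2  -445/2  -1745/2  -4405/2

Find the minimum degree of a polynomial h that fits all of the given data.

Forward differences of the values at n = 0, 2, 4, 6, 8:
  h  : -5/2  -25/2  -445/2  -1745/2  -4405/2
  Δ  : -10  -210  -650  -1330
  Δ^2: -200  -440  -680
  Δ^3: -240  -240
  Δ^4: 0
The third differences are constant (-240) and nonzero, while all higher differences vanish, so the minimal degree is 3.

3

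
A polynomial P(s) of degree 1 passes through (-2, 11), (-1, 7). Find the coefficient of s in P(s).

-4

Write P(s) = as + b. Substituting each data point gives a linear system:
  -2a + b = 11
  -a + b = 7
Solving the system yields a = -4, b = 3.
So P(s) = -4s + 3.
The leading coefficient is -4.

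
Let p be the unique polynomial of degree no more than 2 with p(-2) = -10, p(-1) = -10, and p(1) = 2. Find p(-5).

14

Using the Lagrange interpolation formula with nodes -2, -1, 1:
  L_0(n) = (n + 1)(n - 1) / 3
  L_1(n) = (n + 2)(n - 1) / -2
  L_2(n) = (n + 2)(n + 1) / 6
Then p(n) = -10·L_0(n) - 10·L_1(n) + 2·L_2(n).
Expanding and collecting terms gives p(n) = 2n^2 + 6n - 6.
Evaluating at n = -5: p(-5) = 14.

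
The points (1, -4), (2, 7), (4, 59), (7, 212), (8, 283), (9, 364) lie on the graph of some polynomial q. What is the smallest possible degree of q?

2

Divided differences on the nodes 1, 2, 4, 7, 8, 9:
  order 0: -4  7  59  212  283  364
  order 1: 11  26  51  71  81
  order 2: 5  5  5  5
  order 3: 0  0  0
  order 4: 0  0
  order 5: 0
The order-2 divided differences are all 5 (nonzero) and every higher order vanishes, so the data lies on a polynomial of degree exactly 2.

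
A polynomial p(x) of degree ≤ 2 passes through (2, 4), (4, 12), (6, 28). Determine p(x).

Write p(x) = ax^2 + bx + c. Substituting each data point gives a linear system:
  4a + 2b + c = 4
  16a + 4b + c = 12
  36a + 6b + c = 28
Solving the system yields a = 1, b = -2, c = 4.
So p(x) = x^2 - 2x + 4.
Check: p(2) = 4. ✓

p(x) = x^2 - 2x + 4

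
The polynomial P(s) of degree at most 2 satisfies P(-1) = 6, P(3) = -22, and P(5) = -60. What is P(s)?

P(s) = -2s^2 - 3s + 5

Write P(s) = as^2 + bs + c. Substituting each data point gives a linear system:
  a - b + c = 6
  9a + 3b + c = -22
  25a + 5b + c = -60
Solving the system yields a = -2, b = -3, c = 5.
So P(s) = -2s^2 - 3s + 5.
Check: P(-1) = 6. ✓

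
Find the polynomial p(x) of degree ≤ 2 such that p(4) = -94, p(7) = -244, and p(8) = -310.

p(x) = -4x^2 - 6x - 6

Write p(x) = ax^2 + bx + c. Substituting each data point gives a linear system:
  16a + 4b + c = -94
  49a + 7b + c = -244
  64a + 8b + c = -310
Solving the system yields a = -4, b = -6, c = -6.
So p(x) = -4x^2 - 6x - 6.
Check: p(7) = -244. ✓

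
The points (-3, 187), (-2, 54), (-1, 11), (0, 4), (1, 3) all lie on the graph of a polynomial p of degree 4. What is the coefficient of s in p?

Write p(s) = as^4 + bs^3 + cs^2 + ds + e. Substituting each data point gives a linear system:
  81a - 27b + 9c - 3d + e = 187
  16a - 8b + 4c - 2d + e = 54
  a - b + c - d + e = 11
  e = 4
  a + b + c + d + e = 3
Solving the system yields a = 1, b = -3, c = 2, d = -1, e = 4.
So p(s) = s^4 - 3s^3 + 2s^2 - s + 4.
The coefficient of s is -1.

-1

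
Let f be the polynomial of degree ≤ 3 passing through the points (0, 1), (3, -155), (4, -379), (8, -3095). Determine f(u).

Write f(u) = au^3 + bu^2 + cu + d. Substituting each data point gives a linear system:
  d = 1
  27a + 9b + 3c + d = -155
  64a + 16b + 4c + d = -379
  512a + 64b + 8c + d = -3095
Solving the system yields a = -6, b = -1, c = 5, d = 1.
So f(u) = -6u^3 - u^2 + 5u + 1.
Check: f(0) = 1. ✓

f(u) = -6u^3 - u^2 + 5u + 1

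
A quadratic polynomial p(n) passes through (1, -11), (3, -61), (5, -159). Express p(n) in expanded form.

Using the Lagrange interpolation formula with nodes 1, 3, 5:
  L_0(n) = (n - 3)(n - 5) / 8
  L_1(n) = (n - 1)(n - 5) / -4
  L_2(n) = (n - 1)(n - 3) / 8
Then p(n) = -11·L_0(n) - 61·L_1(n) - 159·L_2(n).
Expanding and collecting terms gives p(n) = -6n^2 - n - 4.
Check: p(3) = -61. ✓

p(n) = -6n^2 - n - 4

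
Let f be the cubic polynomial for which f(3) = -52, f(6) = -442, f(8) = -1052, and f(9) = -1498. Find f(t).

Using the Lagrange interpolation formula with nodes 3, 6, 8, 9:
  L_0(t) = (t - 6)(t - 8)(t - 9) / -90
  L_1(t) = (t - 3)(t - 8)(t - 9) / 18
  L_2(t) = (t - 3)(t - 6)(t - 9) / -10
  L_3(t) = (t - 3)(t - 6)(t - 8) / 18
Then f(t) = -52·L_0(t) - 442·L_1(t) - 1052·L_2(t) - 1498·L_3(t).
Expanding and collecting terms gives f(t) = -2t^3 - t^2 + 5t - 4.
Check: f(3) = -52. ✓

f(t) = -2t^3 - t^2 + 5t - 4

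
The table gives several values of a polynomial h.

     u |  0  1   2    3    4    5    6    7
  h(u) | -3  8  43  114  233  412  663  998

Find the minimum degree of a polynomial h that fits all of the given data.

Forward differences of the values at u = 0, 1, 2, 3, 4, 5, 6, 7:
  h  : -3  8  43  114  233  412  663  998
  Δ  : 11  35  71  119  179  251  335
  Δ^2: 24  36  48  60  72  84
  Δ^3: 12  12  12  12  12
  Δ^4: 0  0  0  0
  Δ^5: 0  0  0
  Δ^6: 0  0
  Δ^7: 0
The third differences are constant (12) and nonzero, while all higher differences vanish, so the minimal degree is 3.

3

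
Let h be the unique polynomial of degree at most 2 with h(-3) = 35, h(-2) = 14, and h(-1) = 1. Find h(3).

Write h(u) = au^2 + bu + c. Substituting each data point gives a linear system:
  9a - 3b + c = 35
  4a - 2b + c = 14
  a - b + c = 1
Solving the system yields a = 4, b = -1, c = -4.
So h(u) = 4u^2 - u - 4.
Then h(3) = 29.

29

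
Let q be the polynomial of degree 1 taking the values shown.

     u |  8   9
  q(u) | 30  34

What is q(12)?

46

Write q(u) = au + b. Substituting each data point gives a linear system:
  8a + b = 30
  9a + b = 34
Solving the system yields a = 4, b = -2.
So q(u) = 4u - 2.
Then q(12) = 46.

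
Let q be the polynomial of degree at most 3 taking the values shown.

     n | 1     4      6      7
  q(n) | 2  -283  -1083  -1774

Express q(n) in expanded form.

Using the Lagrange interpolation formula with nodes 1, 4, 6, 7:
  L_0(n) = (n - 4)(n - 6)(n - 7) / -90
  L_1(n) = (n - 1)(n - 6)(n - 7) / 18
  L_2(n) = (n - 1)(n - 4)(n - 7) / -10
  L_3(n) = (n - 1)(n - 4)(n - 6) / 18
Then q(n) = 2·L_0(n) - 283·L_1(n) - 1083·L_2(n) - 1774·L_3(n).
Expanding and collecting terms gives q(n) = -6n^3 + 5n^2 + 6n - 3.
Check: q(1) = 2. ✓

q(n) = -6n^3 + 5n^2 + 6n - 3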